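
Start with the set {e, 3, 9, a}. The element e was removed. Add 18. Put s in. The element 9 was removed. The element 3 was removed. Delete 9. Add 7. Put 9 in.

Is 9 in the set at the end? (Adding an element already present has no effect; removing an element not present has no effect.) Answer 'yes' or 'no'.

Tracking the set through each operation:
Start: {3, 9, a, e}
Event 1 (remove e): removed. Set: {3, 9, a}
Event 2 (add 18): added. Set: {18, 3, 9, a}
Event 3 (add s): added. Set: {18, 3, 9, a, s}
Event 4 (remove 9): removed. Set: {18, 3, a, s}
Event 5 (remove 3): removed. Set: {18, a, s}
Event 6 (remove 9): not present, no change. Set: {18, a, s}
Event 7 (add 7): added. Set: {18, 7, a, s}
Event 8 (add 9): added. Set: {18, 7, 9, a, s}

Final set: {18, 7, 9, a, s} (size 5)
9 is in the final set.

Answer: yes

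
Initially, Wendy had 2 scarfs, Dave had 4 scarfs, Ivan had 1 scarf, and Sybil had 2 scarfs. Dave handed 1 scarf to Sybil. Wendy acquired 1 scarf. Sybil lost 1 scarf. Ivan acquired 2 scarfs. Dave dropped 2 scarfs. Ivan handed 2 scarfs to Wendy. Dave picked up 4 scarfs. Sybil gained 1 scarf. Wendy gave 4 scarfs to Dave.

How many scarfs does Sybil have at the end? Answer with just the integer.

Tracking counts step by step:
Start: Wendy=2, Dave=4, Ivan=1, Sybil=2
Event 1 (Dave -> Sybil, 1): Dave: 4 -> 3, Sybil: 2 -> 3. State: Wendy=2, Dave=3, Ivan=1, Sybil=3
Event 2 (Wendy +1): Wendy: 2 -> 3. State: Wendy=3, Dave=3, Ivan=1, Sybil=3
Event 3 (Sybil -1): Sybil: 3 -> 2. State: Wendy=3, Dave=3, Ivan=1, Sybil=2
Event 4 (Ivan +2): Ivan: 1 -> 3. State: Wendy=3, Dave=3, Ivan=3, Sybil=2
Event 5 (Dave -2): Dave: 3 -> 1. State: Wendy=3, Dave=1, Ivan=3, Sybil=2
Event 6 (Ivan -> Wendy, 2): Ivan: 3 -> 1, Wendy: 3 -> 5. State: Wendy=5, Dave=1, Ivan=1, Sybil=2
Event 7 (Dave +4): Dave: 1 -> 5. State: Wendy=5, Dave=5, Ivan=1, Sybil=2
Event 8 (Sybil +1): Sybil: 2 -> 3. State: Wendy=5, Dave=5, Ivan=1, Sybil=3
Event 9 (Wendy -> Dave, 4): Wendy: 5 -> 1, Dave: 5 -> 9. State: Wendy=1, Dave=9, Ivan=1, Sybil=3

Sybil's final count: 3

Answer: 3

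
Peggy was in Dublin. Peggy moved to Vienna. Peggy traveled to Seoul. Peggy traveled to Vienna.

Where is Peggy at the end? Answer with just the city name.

Answer: Vienna

Derivation:
Tracking Peggy's location:
Start: Peggy is in Dublin.
After move 1: Dublin -> Vienna. Peggy is in Vienna.
After move 2: Vienna -> Seoul. Peggy is in Seoul.
After move 3: Seoul -> Vienna. Peggy is in Vienna.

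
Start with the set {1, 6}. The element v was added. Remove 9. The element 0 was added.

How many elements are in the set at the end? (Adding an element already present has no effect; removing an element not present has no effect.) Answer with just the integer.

Tracking the set through each operation:
Start: {1, 6}
Event 1 (add v): added. Set: {1, 6, v}
Event 2 (remove 9): not present, no change. Set: {1, 6, v}
Event 3 (add 0): added. Set: {0, 1, 6, v}

Final set: {0, 1, 6, v} (size 4)

Answer: 4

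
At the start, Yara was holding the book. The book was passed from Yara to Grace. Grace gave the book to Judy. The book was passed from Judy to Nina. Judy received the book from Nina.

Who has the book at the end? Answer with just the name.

Tracking the book through each event:
Start: Yara has the book.
After event 1: Grace has the book.
After event 2: Judy has the book.
After event 3: Nina has the book.
After event 4: Judy has the book.

Answer: Judy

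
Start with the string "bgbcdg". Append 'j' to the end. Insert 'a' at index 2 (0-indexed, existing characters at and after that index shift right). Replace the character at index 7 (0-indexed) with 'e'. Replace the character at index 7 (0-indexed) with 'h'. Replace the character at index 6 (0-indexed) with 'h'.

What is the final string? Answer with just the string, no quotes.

Applying each edit step by step:
Start: "bgbcdg"
Op 1 (append 'j'): "bgbcdg" -> "bgbcdgj"
Op 2 (insert 'a' at idx 2): "bgbcdgj" -> "bgabcdgj"
Op 3 (replace idx 7: 'j' -> 'e'): "bgabcdgj" -> "bgabcdge"
Op 4 (replace idx 7: 'e' -> 'h'): "bgabcdge" -> "bgabcdgh"
Op 5 (replace idx 6: 'g' -> 'h'): "bgabcdgh" -> "bgabcdhh"

Answer: bgabcdhh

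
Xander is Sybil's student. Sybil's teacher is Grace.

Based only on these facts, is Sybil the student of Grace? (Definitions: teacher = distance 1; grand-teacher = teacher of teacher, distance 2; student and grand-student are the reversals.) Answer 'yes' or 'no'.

Reconstructing the teacher chain from the given facts:
  Grace -> Sybil -> Xander
(each arrow means 'teacher of the next')
Positions in the chain (0 = top):
  position of Grace: 0
  position of Sybil: 1
  position of Xander: 2

Sybil is at position 1, Grace is at position 0; signed distance (j - i) = -1.
'student' requires j - i = -1. Actual distance is -1, so the relation HOLDS.

Answer: yes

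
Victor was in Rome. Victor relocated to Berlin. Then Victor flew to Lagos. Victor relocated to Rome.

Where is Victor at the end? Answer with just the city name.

Tracking Victor's location:
Start: Victor is in Rome.
After move 1: Rome -> Berlin. Victor is in Berlin.
After move 2: Berlin -> Lagos. Victor is in Lagos.
After move 3: Lagos -> Rome. Victor is in Rome.

Answer: Rome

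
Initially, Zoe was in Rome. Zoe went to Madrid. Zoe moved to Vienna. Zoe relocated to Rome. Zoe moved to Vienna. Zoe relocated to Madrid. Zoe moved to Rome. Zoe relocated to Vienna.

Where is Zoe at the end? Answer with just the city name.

Answer: Vienna

Derivation:
Tracking Zoe's location:
Start: Zoe is in Rome.
After move 1: Rome -> Madrid. Zoe is in Madrid.
After move 2: Madrid -> Vienna. Zoe is in Vienna.
After move 3: Vienna -> Rome. Zoe is in Rome.
After move 4: Rome -> Vienna. Zoe is in Vienna.
After move 5: Vienna -> Madrid. Zoe is in Madrid.
After move 6: Madrid -> Rome. Zoe is in Rome.
After move 7: Rome -> Vienna. Zoe is in Vienna.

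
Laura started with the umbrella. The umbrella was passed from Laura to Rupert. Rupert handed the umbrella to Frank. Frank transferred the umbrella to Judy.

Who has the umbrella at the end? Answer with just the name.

Answer: Judy

Derivation:
Tracking the umbrella through each event:
Start: Laura has the umbrella.
After event 1: Rupert has the umbrella.
After event 2: Frank has the umbrella.
After event 3: Judy has the umbrella.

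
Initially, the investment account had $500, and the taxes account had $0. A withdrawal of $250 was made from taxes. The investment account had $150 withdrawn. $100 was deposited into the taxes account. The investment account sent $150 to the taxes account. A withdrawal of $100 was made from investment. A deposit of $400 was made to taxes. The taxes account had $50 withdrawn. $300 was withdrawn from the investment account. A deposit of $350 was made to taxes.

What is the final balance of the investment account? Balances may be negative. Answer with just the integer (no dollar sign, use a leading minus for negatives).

Answer: -200

Derivation:
Tracking account balances step by step:
Start: investment=500, taxes=0
Event 1 (withdraw 250 from taxes): taxes: 0 - 250 = -250. Balances: investment=500, taxes=-250
Event 2 (withdraw 150 from investment): investment: 500 - 150 = 350. Balances: investment=350, taxes=-250
Event 3 (deposit 100 to taxes): taxes: -250 + 100 = -150. Balances: investment=350, taxes=-150
Event 4 (transfer 150 investment -> taxes): investment: 350 - 150 = 200, taxes: -150 + 150 = 0. Balances: investment=200, taxes=0
Event 5 (withdraw 100 from investment): investment: 200 - 100 = 100. Balances: investment=100, taxes=0
Event 6 (deposit 400 to taxes): taxes: 0 + 400 = 400. Balances: investment=100, taxes=400
Event 7 (withdraw 50 from taxes): taxes: 400 - 50 = 350. Balances: investment=100, taxes=350
Event 8 (withdraw 300 from investment): investment: 100 - 300 = -200. Balances: investment=-200, taxes=350
Event 9 (deposit 350 to taxes): taxes: 350 + 350 = 700. Balances: investment=-200, taxes=700

Final balance of investment: -200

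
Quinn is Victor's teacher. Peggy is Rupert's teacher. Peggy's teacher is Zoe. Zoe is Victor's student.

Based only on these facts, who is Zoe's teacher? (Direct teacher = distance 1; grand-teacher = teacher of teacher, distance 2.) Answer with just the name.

Answer: Victor

Derivation:
Reconstructing the teacher chain from the given facts:
  Quinn -> Victor -> Zoe -> Peggy -> Rupert
(each arrow means 'teacher of the next')
Positions in the chain (0 = top):
  position of Quinn: 0
  position of Victor: 1
  position of Zoe: 2
  position of Peggy: 3
  position of Rupert: 4

Zoe is at position 2; the teacher is 1 step up the chain, i.e. position 1: Victor.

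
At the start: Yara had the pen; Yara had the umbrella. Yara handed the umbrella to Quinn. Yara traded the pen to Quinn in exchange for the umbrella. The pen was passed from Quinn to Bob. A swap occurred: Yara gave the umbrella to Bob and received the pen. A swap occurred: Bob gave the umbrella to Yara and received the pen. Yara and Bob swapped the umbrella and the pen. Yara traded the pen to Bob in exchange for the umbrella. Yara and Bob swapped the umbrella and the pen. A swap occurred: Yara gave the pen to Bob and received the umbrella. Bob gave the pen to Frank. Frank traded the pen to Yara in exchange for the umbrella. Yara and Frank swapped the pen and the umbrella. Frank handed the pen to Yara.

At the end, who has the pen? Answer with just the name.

Tracking all object holders:
Start: pen:Yara, umbrella:Yara
Event 1 (give umbrella: Yara -> Quinn). State: pen:Yara, umbrella:Quinn
Event 2 (swap pen<->umbrella: now pen:Quinn, umbrella:Yara). State: pen:Quinn, umbrella:Yara
Event 3 (give pen: Quinn -> Bob). State: pen:Bob, umbrella:Yara
Event 4 (swap umbrella<->pen: now umbrella:Bob, pen:Yara). State: pen:Yara, umbrella:Bob
Event 5 (swap umbrella<->pen: now umbrella:Yara, pen:Bob). State: pen:Bob, umbrella:Yara
Event 6 (swap umbrella<->pen: now umbrella:Bob, pen:Yara). State: pen:Yara, umbrella:Bob
Event 7 (swap pen<->umbrella: now pen:Bob, umbrella:Yara). State: pen:Bob, umbrella:Yara
Event 8 (swap umbrella<->pen: now umbrella:Bob, pen:Yara). State: pen:Yara, umbrella:Bob
Event 9 (swap pen<->umbrella: now pen:Bob, umbrella:Yara). State: pen:Bob, umbrella:Yara
Event 10 (give pen: Bob -> Frank). State: pen:Frank, umbrella:Yara
Event 11 (swap pen<->umbrella: now pen:Yara, umbrella:Frank). State: pen:Yara, umbrella:Frank
Event 12 (swap pen<->umbrella: now pen:Frank, umbrella:Yara). State: pen:Frank, umbrella:Yara
Event 13 (give pen: Frank -> Yara). State: pen:Yara, umbrella:Yara

Final state: pen:Yara, umbrella:Yara
The pen is held by Yara.

Answer: Yara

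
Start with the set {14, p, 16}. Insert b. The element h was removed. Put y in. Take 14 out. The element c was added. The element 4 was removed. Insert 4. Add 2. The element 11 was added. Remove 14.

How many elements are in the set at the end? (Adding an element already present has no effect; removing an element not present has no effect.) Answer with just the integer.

Answer: 8

Derivation:
Tracking the set through each operation:
Start: {14, 16, p}
Event 1 (add b): added. Set: {14, 16, b, p}
Event 2 (remove h): not present, no change. Set: {14, 16, b, p}
Event 3 (add y): added. Set: {14, 16, b, p, y}
Event 4 (remove 14): removed. Set: {16, b, p, y}
Event 5 (add c): added. Set: {16, b, c, p, y}
Event 6 (remove 4): not present, no change. Set: {16, b, c, p, y}
Event 7 (add 4): added. Set: {16, 4, b, c, p, y}
Event 8 (add 2): added. Set: {16, 2, 4, b, c, p, y}
Event 9 (add 11): added. Set: {11, 16, 2, 4, b, c, p, y}
Event 10 (remove 14): not present, no change. Set: {11, 16, 2, 4, b, c, p, y}

Final set: {11, 16, 2, 4, b, c, p, y} (size 8)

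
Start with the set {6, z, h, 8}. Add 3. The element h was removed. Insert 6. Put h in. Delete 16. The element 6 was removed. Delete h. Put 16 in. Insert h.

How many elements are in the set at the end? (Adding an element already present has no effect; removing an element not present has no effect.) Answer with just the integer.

Tracking the set through each operation:
Start: {6, 8, h, z}
Event 1 (add 3): added. Set: {3, 6, 8, h, z}
Event 2 (remove h): removed. Set: {3, 6, 8, z}
Event 3 (add 6): already present, no change. Set: {3, 6, 8, z}
Event 4 (add h): added. Set: {3, 6, 8, h, z}
Event 5 (remove 16): not present, no change. Set: {3, 6, 8, h, z}
Event 6 (remove 6): removed. Set: {3, 8, h, z}
Event 7 (remove h): removed. Set: {3, 8, z}
Event 8 (add 16): added. Set: {16, 3, 8, z}
Event 9 (add h): added. Set: {16, 3, 8, h, z}

Final set: {16, 3, 8, h, z} (size 5)

Answer: 5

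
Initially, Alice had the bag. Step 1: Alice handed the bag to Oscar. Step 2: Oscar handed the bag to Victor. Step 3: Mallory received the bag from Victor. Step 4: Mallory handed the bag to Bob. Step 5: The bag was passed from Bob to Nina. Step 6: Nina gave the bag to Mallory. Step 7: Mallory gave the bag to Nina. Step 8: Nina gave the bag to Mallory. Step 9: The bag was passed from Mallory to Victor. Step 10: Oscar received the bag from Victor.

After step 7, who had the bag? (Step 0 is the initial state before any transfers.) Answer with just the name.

Answer: Nina

Derivation:
Tracking the bag holder through step 7:
After step 0 (start): Alice
After step 1: Oscar
After step 2: Victor
After step 3: Mallory
After step 4: Bob
After step 5: Nina
After step 6: Mallory
After step 7: Nina

At step 7, the holder is Nina.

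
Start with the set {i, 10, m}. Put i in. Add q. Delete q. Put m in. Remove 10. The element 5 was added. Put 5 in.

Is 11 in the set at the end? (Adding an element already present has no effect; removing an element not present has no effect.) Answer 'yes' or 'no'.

Tracking the set through each operation:
Start: {10, i, m}
Event 1 (add i): already present, no change. Set: {10, i, m}
Event 2 (add q): added. Set: {10, i, m, q}
Event 3 (remove q): removed. Set: {10, i, m}
Event 4 (add m): already present, no change. Set: {10, i, m}
Event 5 (remove 10): removed. Set: {i, m}
Event 6 (add 5): added. Set: {5, i, m}
Event 7 (add 5): already present, no change. Set: {5, i, m}

Final set: {5, i, m} (size 3)
11 is NOT in the final set.

Answer: no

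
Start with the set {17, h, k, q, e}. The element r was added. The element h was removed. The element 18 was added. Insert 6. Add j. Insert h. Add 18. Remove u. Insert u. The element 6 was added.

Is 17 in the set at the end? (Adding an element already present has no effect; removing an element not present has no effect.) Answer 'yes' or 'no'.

Answer: yes

Derivation:
Tracking the set through each operation:
Start: {17, e, h, k, q}
Event 1 (add r): added. Set: {17, e, h, k, q, r}
Event 2 (remove h): removed. Set: {17, e, k, q, r}
Event 3 (add 18): added. Set: {17, 18, e, k, q, r}
Event 4 (add 6): added. Set: {17, 18, 6, e, k, q, r}
Event 5 (add j): added. Set: {17, 18, 6, e, j, k, q, r}
Event 6 (add h): added. Set: {17, 18, 6, e, h, j, k, q, r}
Event 7 (add 18): already present, no change. Set: {17, 18, 6, e, h, j, k, q, r}
Event 8 (remove u): not present, no change. Set: {17, 18, 6, e, h, j, k, q, r}
Event 9 (add u): added. Set: {17, 18, 6, e, h, j, k, q, r, u}
Event 10 (add 6): already present, no change. Set: {17, 18, 6, e, h, j, k, q, r, u}

Final set: {17, 18, 6, e, h, j, k, q, r, u} (size 10)
17 is in the final set.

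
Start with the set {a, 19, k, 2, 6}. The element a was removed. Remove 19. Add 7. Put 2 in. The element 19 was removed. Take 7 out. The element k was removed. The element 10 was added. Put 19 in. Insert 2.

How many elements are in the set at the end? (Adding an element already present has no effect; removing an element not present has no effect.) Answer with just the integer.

Answer: 4

Derivation:
Tracking the set through each operation:
Start: {19, 2, 6, a, k}
Event 1 (remove a): removed. Set: {19, 2, 6, k}
Event 2 (remove 19): removed. Set: {2, 6, k}
Event 3 (add 7): added. Set: {2, 6, 7, k}
Event 4 (add 2): already present, no change. Set: {2, 6, 7, k}
Event 5 (remove 19): not present, no change. Set: {2, 6, 7, k}
Event 6 (remove 7): removed. Set: {2, 6, k}
Event 7 (remove k): removed. Set: {2, 6}
Event 8 (add 10): added. Set: {10, 2, 6}
Event 9 (add 19): added. Set: {10, 19, 2, 6}
Event 10 (add 2): already present, no change. Set: {10, 19, 2, 6}

Final set: {10, 19, 2, 6} (size 4)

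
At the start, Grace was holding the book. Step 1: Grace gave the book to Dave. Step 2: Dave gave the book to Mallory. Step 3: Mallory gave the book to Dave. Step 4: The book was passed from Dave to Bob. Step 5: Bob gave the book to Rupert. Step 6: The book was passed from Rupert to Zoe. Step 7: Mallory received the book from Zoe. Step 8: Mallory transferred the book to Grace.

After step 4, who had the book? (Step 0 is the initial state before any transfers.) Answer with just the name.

Answer: Bob

Derivation:
Tracking the book holder through step 4:
After step 0 (start): Grace
After step 1: Dave
After step 2: Mallory
After step 3: Dave
After step 4: Bob

At step 4, the holder is Bob.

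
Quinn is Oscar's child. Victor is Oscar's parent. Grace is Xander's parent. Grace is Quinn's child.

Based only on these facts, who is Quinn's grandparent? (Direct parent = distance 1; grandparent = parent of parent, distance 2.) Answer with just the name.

Answer: Victor

Derivation:
Reconstructing the parent chain from the given facts:
  Victor -> Oscar -> Quinn -> Grace -> Xander
(each arrow means 'parent of the next')
Positions in the chain (0 = top):
  position of Victor: 0
  position of Oscar: 1
  position of Quinn: 2
  position of Grace: 3
  position of Xander: 4

Quinn is at position 2; the grandparent is 2 steps up the chain, i.e. position 0: Victor.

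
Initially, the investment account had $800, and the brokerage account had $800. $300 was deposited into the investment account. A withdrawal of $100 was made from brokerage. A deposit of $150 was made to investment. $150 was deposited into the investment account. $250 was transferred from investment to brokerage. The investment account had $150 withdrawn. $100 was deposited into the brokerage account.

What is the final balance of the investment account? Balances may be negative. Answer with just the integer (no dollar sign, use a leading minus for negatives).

Answer: 1000

Derivation:
Tracking account balances step by step:
Start: investment=800, brokerage=800
Event 1 (deposit 300 to investment): investment: 800 + 300 = 1100. Balances: investment=1100, brokerage=800
Event 2 (withdraw 100 from brokerage): brokerage: 800 - 100 = 700. Balances: investment=1100, brokerage=700
Event 3 (deposit 150 to investment): investment: 1100 + 150 = 1250. Balances: investment=1250, brokerage=700
Event 4 (deposit 150 to investment): investment: 1250 + 150 = 1400. Balances: investment=1400, brokerage=700
Event 5 (transfer 250 investment -> brokerage): investment: 1400 - 250 = 1150, brokerage: 700 + 250 = 950. Balances: investment=1150, brokerage=950
Event 6 (withdraw 150 from investment): investment: 1150 - 150 = 1000. Balances: investment=1000, brokerage=950
Event 7 (deposit 100 to brokerage): brokerage: 950 + 100 = 1050. Balances: investment=1000, brokerage=1050

Final balance of investment: 1000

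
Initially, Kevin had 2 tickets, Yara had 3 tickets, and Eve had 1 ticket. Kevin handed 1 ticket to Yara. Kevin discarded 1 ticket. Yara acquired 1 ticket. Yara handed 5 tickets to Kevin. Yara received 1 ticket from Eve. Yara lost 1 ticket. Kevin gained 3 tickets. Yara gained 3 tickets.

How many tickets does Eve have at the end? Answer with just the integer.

Tracking counts step by step:
Start: Kevin=2, Yara=3, Eve=1
Event 1 (Kevin -> Yara, 1): Kevin: 2 -> 1, Yara: 3 -> 4. State: Kevin=1, Yara=4, Eve=1
Event 2 (Kevin -1): Kevin: 1 -> 0. State: Kevin=0, Yara=4, Eve=1
Event 3 (Yara +1): Yara: 4 -> 5. State: Kevin=0, Yara=5, Eve=1
Event 4 (Yara -> Kevin, 5): Yara: 5 -> 0, Kevin: 0 -> 5. State: Kevin=5, Yara=0, Eve=1
Event 5 (Eve -> Yara, 1): Eve: 1 -> 0, Yara: 0 -> 1. State: Kevin=5, Yara=1, Eve=0
Event 6 (Yara -1): Yara: 1 -> 0. State: Kevin=5, Yara=0, Eve=0
Event 7 (Kevin +3): Kevin: 5 -> 8. State: Kevin=8, Yara=0, Eve=0
Event 8 (Yara +3): Yara: 0 -> 3. State: Kevin=8, Yara=3, Eve=0

Eve's final count: 0

Answer: 0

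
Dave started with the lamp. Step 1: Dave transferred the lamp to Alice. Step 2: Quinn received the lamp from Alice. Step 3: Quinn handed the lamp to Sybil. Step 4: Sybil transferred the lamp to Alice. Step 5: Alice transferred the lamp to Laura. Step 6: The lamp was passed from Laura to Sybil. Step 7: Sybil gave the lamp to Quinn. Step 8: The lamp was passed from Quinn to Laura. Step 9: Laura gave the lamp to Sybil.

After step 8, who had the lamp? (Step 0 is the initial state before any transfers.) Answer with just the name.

Answer: Laura

Derivation:
Tracking the lamp holder through step 8:
After step 0 (start): Dave
After step 1: Alice
After step 2: Quinn
After step 3: Sybil
After step 4: Alice
After step 5: Laura
After step 6: Sybil
After step 7: Quinn
After step 8: Laura

At step 8, the holder is Laura.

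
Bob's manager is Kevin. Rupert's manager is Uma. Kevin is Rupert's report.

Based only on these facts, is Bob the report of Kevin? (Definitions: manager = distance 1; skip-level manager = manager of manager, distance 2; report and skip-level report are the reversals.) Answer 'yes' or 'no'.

Reconstructing the manager chain from the given facts:
  Uma -> Rupert -> Kevin -> Bob
(each arrow means 'manager of the next')
Positions in the chain (0 = top):
  position of Uma: 0
  position of Rupert: 1
  position of Kevin: 2
  position of Bob: 3

Bob is at position 3, Kevin is at position 2; signed distance (j - i) = -1.
'report' requires j - i = -1. Actual distance is -1, so the relation HOLDS.

Answer: yes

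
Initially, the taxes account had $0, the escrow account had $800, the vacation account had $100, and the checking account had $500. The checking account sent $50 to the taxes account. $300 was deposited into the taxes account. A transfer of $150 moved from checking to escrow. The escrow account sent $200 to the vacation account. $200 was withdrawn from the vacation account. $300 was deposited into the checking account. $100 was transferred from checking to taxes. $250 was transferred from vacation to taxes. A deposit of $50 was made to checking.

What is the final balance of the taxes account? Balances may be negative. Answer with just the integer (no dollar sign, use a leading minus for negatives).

Tracking account balances step by step:
Start: taxes=0, escrow=800, vacation=100, checking=500
Event 1 (transfer 50 checking -> taxes): checking: 500 - 50 = 450, taxes: 0 + 50 = 50. Balances: taxes=50, escrow=800, vacation=100, checking=450
Event 2 (deposit 300 to taxes): taxes: 50 + 300 = 350. Balances: taxes=350, escrow=800, vacation=100, checking=450
Event 3 (transfer 150 checking -> escrow): checking: 450 - 150 = 300, escrow: 800 + 150 = 950. Balances: taxes=350, escrow=950, vacation=100, checking=300
Event 4 (transfer 200 escrow -> vacation): escrow: 950 - 200 = 750, vacation: 100 + 200 = 300. Balances: taxes=350, escrow=750, vacation=300, checking=300
Event 5 (withdraw 200 from vacation): vacation: 300 - 200 = 100. Balances: taxes=350, escrow=750, vacation=100, checking=300
Event 6 (deposit 300 to checking): checking: 300 + 300 = 600. Balances: taxes=350, escrow=750, vacation=100, checking=600
Event 7 (transfer 100 checking -> taxes): checking: 600 - 100 = 500, taxes: 350 + 100 = 450. Balances: taxes=450, escrow=750, vacation=100, checking=500
Event 8 (transfer 250 vacation -> taxes): vacation: 100 - 250 = -150, taxes: 450 + 250 = 700. Balances: taxes=700, escrow=750, vacation=-150, checking=500
Event 9 (deposit 50 to checking): checking: 500 + 50 = 550. Balances: taxes=700, escrow=750, vacation=-150, checking=550

Final balance of taxes: 700

Answer: 700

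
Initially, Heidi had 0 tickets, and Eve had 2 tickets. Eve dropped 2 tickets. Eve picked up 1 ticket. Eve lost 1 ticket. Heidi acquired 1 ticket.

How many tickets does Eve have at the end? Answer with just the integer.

Answer: 0

Derivation:
Tracking counts step by step:
Start: Heidi=0, Eve=2
Event 1 (Eve -2): Eve: 2 -> 0. State: Heidi=0, Eve=0
Event 2 (Eve +1): Eve: 0 -> 1. State: Heidi=0, Eve=1
Event 3 (Eve -1): Eve: 1 -> 0. State: Heidi=0, Eve=0
Event 4 (Heidi +1): Heidi: 0 -> 1. State: Heidi=1, Eve=0

Eve's final count: 0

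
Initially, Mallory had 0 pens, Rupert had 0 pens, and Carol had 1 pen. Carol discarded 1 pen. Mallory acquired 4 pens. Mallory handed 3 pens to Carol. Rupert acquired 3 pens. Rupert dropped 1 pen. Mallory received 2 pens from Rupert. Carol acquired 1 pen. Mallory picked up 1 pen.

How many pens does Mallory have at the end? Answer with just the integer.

Tracking counts step by step:
Start: Mallory=0, Rupert=0, Carol=1
Event 1 (Carol -1): Carol: 1 -> 0. State: Mallory=0, Rupert=0, Carol=0
Event 2 (Mallory +4): Mallory: 0 -> 4. State: Mallory=4, Rupert=0, Carol=0
Event 3 (Mallory -> Carol, 3): Mallory: 4 -> 1, Carol: 0 -> 3. State: Mallory=1, Rupert=0, Carol=3
Event 4 (Rupert +3): Rupert: 0 -> 3. State: Mallory=1, Rupert=3, Carol=3
Event 5 (Rupert -1): Rupert: 3 -> 2. State: Mallory=1, Rupert=2, Carol=3
Event 6 (Rupert -> Mallory, 2): Rupert: 2 -> 0, Mallory: 1 -> 3. State: Mallory=3, Rupert=0, Carol=3
Event 7 (Carol +1): Carol: 3 -> 4. State: Mallory=3, Rupert=0, Carol=4
Event 8 (Mallory +1): Mallory: 3 -> 4. State: Mallory=4, Rupert=0, Carol=4

Mallory's final count: 4

Answer: 4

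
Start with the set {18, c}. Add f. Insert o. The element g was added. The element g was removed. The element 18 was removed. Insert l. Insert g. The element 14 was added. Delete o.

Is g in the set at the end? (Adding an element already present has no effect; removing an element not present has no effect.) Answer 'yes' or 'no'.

Answer: yes

Derivation:
Tracking the set through each operation:
Start: {18, c}
Event 1 (add f): added. Set: {18, c, f}
Event 2 (add o): added. Set: {18, c, f, o}
Event 3 (add g): added. Set: {18, c, f, g, o}
Event 4 (remove g): removed. Set: {18, c, f, o}
Event 5 (remove 18): removed. Set: {c, f, o}
Event 6 (add l): added. Set: {c, f, l, o}
Event 7 (add g): added. Set: {c, f, g, l, o}
Event 8 (add 14): added. Set: {14, c, f, g, l, o}
Event 9 (remove o): removed. Set: {14, c, f, g, l}

Final set: {14, c, f, g, l} (size 5)
g is in the final set.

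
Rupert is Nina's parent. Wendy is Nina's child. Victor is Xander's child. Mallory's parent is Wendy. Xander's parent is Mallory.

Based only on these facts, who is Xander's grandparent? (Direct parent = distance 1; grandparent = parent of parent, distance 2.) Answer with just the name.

Answer: Wendy

Derivation:
Reconstructing the parent chain from the given facts:
  Rupert -> Nina -> Wendy -> Mallory -> Xander -> Victor
(each arrow means 'parent of the next')
Positions in the chain (0 = top):
  position of Rupert: 0
  position of Nina: 1
  position of Wendy: 2
  position of Mallory: 3
  position of Xander: 4
  position of Victor: 5

Xander is at position 4; the grandparent is 2 steps up the chain, i.e. position 2: Wendy.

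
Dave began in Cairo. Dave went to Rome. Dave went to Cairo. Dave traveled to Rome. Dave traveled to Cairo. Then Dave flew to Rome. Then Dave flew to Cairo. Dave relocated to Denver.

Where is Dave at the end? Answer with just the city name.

Tracking Dave's location:
Start: Dave is in Cairo.
After move 1: Cairo -> Rome. Dave is in Rome.
After move 2: Rome -> Cairo. Dave is in Cairo.
After move 3: Cairo -> Rome. Dave is in Rome.
After move 4: Rome -> Cairo. Dave is in Cairo.
After move 5: Cairo -> Rome. Dave is in Rome.
After move 6: Rome -> Cairo. Dave is in Cairo.
After move 7: Cairo -> Denver. Dave is in Denver.

Answer: Denver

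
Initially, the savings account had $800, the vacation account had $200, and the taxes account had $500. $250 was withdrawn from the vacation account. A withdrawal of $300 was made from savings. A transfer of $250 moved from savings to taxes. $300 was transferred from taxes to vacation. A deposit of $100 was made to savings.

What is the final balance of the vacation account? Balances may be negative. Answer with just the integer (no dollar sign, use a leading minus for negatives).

Answer: 250

Derivation:
Tracking account balances step by step:
Start: savings=800, vacation=200, taxes=500
Event 1 (withdraw 250 from vacation): vacation: 200 - 250 = -50. Balances: savings=800, vacation=-50, taxes=500
Event 2 (withdraw 300 from savings): savings: 800 - 300 = 500. Balances: savings=500, vacation=-50, taxes=500
Event 3 (transfer 250 savings -> taxes): savings: 500 - 250 = 250, taxes: 500 + 250 = 750. Balances: savings=250, vacation=-50, taxes=750
Event 4 (transfer 300 taxes -> vacation): taxes: 750 - 300 = 450, vacation: -50 + 300 = 250. Balances: savings=250, vacation=250, taxes=450
Event 5 (deposit 100 to savings): savings: 250 + 100 = 350. Balances: savings=350, vacation=250, taxes=450

Final balance of vacation: 250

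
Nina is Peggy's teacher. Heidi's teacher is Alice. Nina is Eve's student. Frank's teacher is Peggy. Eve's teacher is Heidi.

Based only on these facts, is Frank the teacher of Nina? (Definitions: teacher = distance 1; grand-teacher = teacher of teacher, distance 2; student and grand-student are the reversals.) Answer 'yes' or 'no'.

Answer: no

Derivation:
Reconstructing the teacher chain from the given facts:
  Alice -> Heidi -> Eve -> Nina -> Peggy -> Frank
(each arrow means 'teacher of the next')
Positions in the chain (0 = top):
  position of Alice: 0
  position of Heidi: 1
  position of Eve: 2
  position of Nina: 3
  position of Peggy: 4
  position of Frank: 5

Frank is at position 5, Nina is at position 3; signed distance (j - i) = -2.
'teacher' requires j - i = 1. Actual distance is -2, so the relation does NOT hold.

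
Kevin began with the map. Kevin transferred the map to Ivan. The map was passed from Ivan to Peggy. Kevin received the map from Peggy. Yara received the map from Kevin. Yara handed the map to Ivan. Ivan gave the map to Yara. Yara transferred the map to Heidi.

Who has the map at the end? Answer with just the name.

Tracking the map through each event:
Start: Kevin has the map.
After event 1: Ivan has the map.
After event 2: Peggy has the map.
After event 3: Kevin has the map.
After event 4: Yara has the map.
After event 5: Ivan has the map.
After event 6: Yara has the map.
After event 7: Heidi has the map.

Answer: Heidi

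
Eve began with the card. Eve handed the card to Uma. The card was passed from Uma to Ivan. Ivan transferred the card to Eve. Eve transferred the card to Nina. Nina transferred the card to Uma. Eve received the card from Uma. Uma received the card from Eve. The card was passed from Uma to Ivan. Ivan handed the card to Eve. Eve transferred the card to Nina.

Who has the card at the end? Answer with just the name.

Answer: Nina

Derivation:
Tracking the card through each event:
Start: Eve has the card.
After event 1: Uma has the card.
After event 2: Ivan has the card.
After event 3: Eve has the card.
After event 4: Nina has the card.
After event 5: Uma has the card.
After event 6: Eve has the card.
After event 7: Uma has the card.
After event 8: Ivan has the card.
After event 9: Eve has the card.
After event 10: Nina has the card.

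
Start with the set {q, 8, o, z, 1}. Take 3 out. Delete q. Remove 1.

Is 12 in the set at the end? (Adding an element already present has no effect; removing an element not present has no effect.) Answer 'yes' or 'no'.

Answer: no

Derivation:
Tracking the set through each operation:
Start: {1, 8, o, q, z}
Event 1 (remove 3): not present, no change. Set: {1, 8, o, q, z}
Event 2 (remove q): removed. Set: {1, 8, o, z}
Event 3 (remove 1): removed. Set: {8, o, z}

Final set: {8, o, z} (size 3)
12 is NOT in the final set.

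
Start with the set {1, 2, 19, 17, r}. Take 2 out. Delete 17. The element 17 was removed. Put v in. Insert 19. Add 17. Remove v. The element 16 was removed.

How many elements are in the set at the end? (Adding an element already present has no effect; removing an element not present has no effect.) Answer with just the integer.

Tracking the set through each operation:
Start: {1, 17, 19, 2, r}
Event 1 (remove 2): removed. Set: {1, 17, 19, r}
Event 2 (remove 17): removed. Set: {1, 19, r}
Event 3 (remove 17): not present, no change. Set: {1, 19, r}
Event 4 (add v): added. Set: {1, 19, r, v}
Event 5 (add 19): already present, no change. Set: {1, 19, r, v}
Event 6 (add 17): added. Set: {1, 17, 19, r, v}
Event 7 (remove v): removed. Set: {1, 17, 19, r}
Event 8 (remove 16): not present, no change. Set: {1, 17, 19, r}

Final set: {1, 17, 19, r} (size 4)

Answer: 4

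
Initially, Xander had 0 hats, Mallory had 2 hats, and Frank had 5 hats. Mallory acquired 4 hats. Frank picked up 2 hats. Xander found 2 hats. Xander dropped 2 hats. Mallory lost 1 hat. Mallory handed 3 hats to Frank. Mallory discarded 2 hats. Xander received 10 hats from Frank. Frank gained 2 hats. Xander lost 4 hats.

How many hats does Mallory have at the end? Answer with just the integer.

Answer: 0

Derivation:
Tracking counts step by step:
Start: Xander=0, Mallory=2, Frank=5
Event 1 (Mallory +4): Mallory: 2 -> 6. State: Xander=0, Mallory=6, Frank=5
Event 2 (Frank +2): Frank: 5 -> 7. State: Xander=0, Mallory=6, Frank=7
Event 3 (Xander +2): Xander: 0 -> 2. State: Xander=2, Mallory=6, Frank=7
Event 4 (Xander -2): Xander: 2 -> 0. State: Xander=0, Mallory=6, Frank=7
Event 5 (Mallory -1): Mallory: 6 -> 5. State: Xander=0, Mallory=5, Frank=7
Event 6 (Mallory -> Frank, 3): Mallory: 5 -> 2, Frank: 7 -> 10. State: Xander=0, Mallory=2, Frank=10
Event 7 (Mallory -2): Mallory: 2 -> 0. State: Xander=0, Mallory=0, Frank=10
Event 8 (Frank -> Xander, 10): Frank: 10 -> 0, Xander: 0 -> 10. State: Xander=10, Mallory=0, Frank=0
Event 9 (Frank +2): Frank: 0 -> 2. State: Xander=10, Mallory=0, Frank=2
Event 10 (Xander -4): Xander: 10 -> 6. State: Xander=6, Mallory=0, Frank=2

Mallory's final count: 0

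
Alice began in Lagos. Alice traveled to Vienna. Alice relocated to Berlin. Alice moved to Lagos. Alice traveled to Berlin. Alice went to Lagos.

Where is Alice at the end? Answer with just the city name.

Tracking Alice's location:
Start: Alice is in Lagos.
After move 1: Lagos -> Vienna. Alice is in Vienna.
After move 2: Vienna -> Berlin. Alice is in Berlin.
After move 3: Berlin -> Lagos. Alice is in Lagos.
After move 4: Lagos -> Berlin. Alice is in Berlin.
After move 5: Berlin -> Lagos. Alice is in Lagos.

Answer: Lagos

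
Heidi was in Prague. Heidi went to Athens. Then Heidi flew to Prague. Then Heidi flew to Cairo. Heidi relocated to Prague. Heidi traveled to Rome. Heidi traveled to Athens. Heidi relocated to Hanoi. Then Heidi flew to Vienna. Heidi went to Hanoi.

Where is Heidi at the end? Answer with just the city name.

Answer: Hanoi

Derivation:
Tracking Heidi's location:
Start: Heidi is in Prague.
After move 1: Prague -> Athens. Heidi is in Athens.
After move 2: Athens -> Prague. Heidi is in Prague.
After move 3: Prague -> Cairo. Heidi is in Cairo.
After move 4: Cairo -> Prague. Heidi is in Prague.
After move 5: Prague -> Rome. Heidi is in Rome.
After move 6: Rome -> Athens. Heidi is in Athens.
After move 7: Athens -> Hanoi. Heidi is in Hanoi.
After move 8: Hanoi -> Vienna. Heidi is in Vienna.
After move 9: Vienna -> Hanoi. Heidi is in Hanoi.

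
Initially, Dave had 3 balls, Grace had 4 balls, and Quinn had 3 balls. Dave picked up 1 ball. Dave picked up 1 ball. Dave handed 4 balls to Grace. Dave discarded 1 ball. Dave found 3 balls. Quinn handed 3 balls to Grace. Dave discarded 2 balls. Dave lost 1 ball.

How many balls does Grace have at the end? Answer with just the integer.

Tracking counts step by step:
Start: Dave=3, Grace=4, Quinn=3
Event 1 (Dave +1): Dave: 3 -> 4. State: Dave=4, Grace=4, Quinn=3
Event 2 (Dave +1): Dave: 4 -> 5. State: Dave=5, Grace=4, Quinn=3
Event 3 (Dave -> Grace, 4): Dave: 5 -> 1, Grace: 4 -> 8. State: Dave=1, Grace=8, Quinn=3
Event 4 (Dave -1): Dave: 1 -> 0. State: Dave=0, Grace=8, Quinn=3
Event 5 (Dave +3): Dave: 0 -> 3. State: Dave=3, Grace=8, Quinn=3
Event 6 (Quinn -> Grace, 3): Quinn: 3 -> 0, Grace: 8 -> 11. State: Dave=3, Grace=11, Quinn=0
Event 7 (Dave -2): Dave: 3 -> 1. State: Dave=1, Grace=11, Quinn=0
Event 8 (Dave -1): Dave: 1 -> 0. State: Dave=0, Grace=11, Quinn=0

Grace's final count: 11

Answer: 11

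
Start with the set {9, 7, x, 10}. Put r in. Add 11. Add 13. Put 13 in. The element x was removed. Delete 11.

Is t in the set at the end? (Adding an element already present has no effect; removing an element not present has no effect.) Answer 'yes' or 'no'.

Tracking the set through each operation:
Start: {10, 7, 9, x}
Event 1 (add r): added. Set: {10, 7, 9, r, x}
Event 2 (add 11): added. Set: {10, 11, 7, 9, r, x}
Event 3 (add 13): added. Set: {10, 11, 13, 7, 9, r, x}
Event 4 (add 13): already present, no change. Set: {10, 11, 13, 7, 9, r, x}
Event 5 (remove x): removed. Set: {10, 11, 13, 7, 9, r}
Event 6 (remove 11): removed. Set: {10, 13, 7, 9, r}

Final set: {10, 13, 7, 9, r} (size 5)
t is NOT in the final set.

Answer: no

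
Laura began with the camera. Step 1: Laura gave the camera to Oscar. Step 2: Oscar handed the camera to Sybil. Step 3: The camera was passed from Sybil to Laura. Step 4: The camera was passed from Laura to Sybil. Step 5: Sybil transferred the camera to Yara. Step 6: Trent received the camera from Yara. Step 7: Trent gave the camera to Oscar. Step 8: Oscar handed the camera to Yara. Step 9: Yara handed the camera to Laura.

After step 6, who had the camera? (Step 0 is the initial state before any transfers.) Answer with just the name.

Answer: Trent

Derivation:
Tracking the camera holder through step 6:
After step 0 (start): Laura
After step 1: Oscar
After step 2: Sybil
After step 3: Laura
After step 4: Sybil
After step 5: Yara
After step 6: Trent

At step 6, the holder is Trent.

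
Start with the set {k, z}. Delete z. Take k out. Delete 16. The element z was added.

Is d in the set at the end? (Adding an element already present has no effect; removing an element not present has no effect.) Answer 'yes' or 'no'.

Answer: no

Derivation:
Tracking the set through each operation:
Start: {k, z}
Event 1 (remove z): removed. Set: {k}
Event 2 (remove k): removed. Set: {}
Event 3 (remove 16): not present, no change. Set: {}
Event 4 (add z): added. Set: {z}

Final set: {z} (size 1)
d is NOT in the final set.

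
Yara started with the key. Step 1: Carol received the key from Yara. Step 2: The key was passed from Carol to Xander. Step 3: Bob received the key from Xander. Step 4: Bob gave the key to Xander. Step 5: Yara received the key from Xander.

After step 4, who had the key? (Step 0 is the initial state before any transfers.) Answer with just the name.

Answer: Xander

Derivation:
Tracking the key holder through step 4:
After step 0 (start): Yara
After step 1: Carol
After step 2: Xander
After step 3: Bob
After step 4: Xander

At step 4, the holder is Xander.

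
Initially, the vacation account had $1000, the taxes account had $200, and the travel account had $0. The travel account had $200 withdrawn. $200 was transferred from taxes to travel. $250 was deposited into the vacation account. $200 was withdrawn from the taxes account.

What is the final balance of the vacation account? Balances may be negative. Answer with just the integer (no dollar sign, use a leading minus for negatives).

Tracking account balances step by step:
Start: vacation=1000, taxes=200, travel=0
Event 1 (withdraw 200 from travel): travel: 0 - 200 = -200. Balances: vacation=1000, taxes=200, travel=-200
Event 2 (transfer 200 taxes -> travel): taxes: 200 - 200 = 0, travel: -200 + 200 = 0. Balances: vacation=1000, taxes=0, travel=0
Event 3 (deposit 250 to vacation): vacation: 1000 + 250 = 1250. Balances: vacation=1250, taxes=0, travel=0
Event 4 (withdraw 200 from taxes): taxes: 0 - 200 = -200. Balances: vacation=1250, taxes=-200, travel=0

Final balance of vacation: 1250

Answer: 1250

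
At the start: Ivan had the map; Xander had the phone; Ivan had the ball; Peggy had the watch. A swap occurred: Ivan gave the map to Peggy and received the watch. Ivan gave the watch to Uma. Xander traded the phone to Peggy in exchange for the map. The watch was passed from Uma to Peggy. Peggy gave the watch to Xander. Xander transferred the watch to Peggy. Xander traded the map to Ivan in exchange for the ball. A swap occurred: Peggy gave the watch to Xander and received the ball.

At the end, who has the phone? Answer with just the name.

Tracking all object holders:
Start: map:Ivan, phone:Xander, ball:Ivan, watch:Peggy
Event 1 (swap map<->watch: now map:Peggy, watch:Ivan). State: map:Peggy, phone:Xander, ball:Ivan, watch:Ivan
Event 2 (give watch: Ivan -> Uma). State: map:Peggy, phone:Xander, ball:Ivan, watch:Uma
Event 3 (swap phone<->map: now phone:Peggy, map:Xander). State: map:Xander, phone:Peggy, ball:Ivan, watch:Uma
Event 4 (give watch: Uma -> Peggy). State: map:Xander, phone:Peggy, ball:Ivan, watch:Peggy
Event 5 (give watch: Peggy -> Xander). State: map:Xander, phone:Peggy, ball:Ivan, watch:Xander
Event 6 (give watch: Xander -> Peggy). State: map:Xander, phone:Peggy, ball:Ivan, watch:Peggy
Event 7 (swap map<->ball: now map:Ivan, ball:Xander). State: map:Ivan, phone:Peggy, ball:Xander, watch:Peggy
Event 8 (swap watch<->ball: now watch:Xander, ball:Peggy). State: map:Ivan, phone:Peggy, ball:Peggy, watch:Xander

Final state: map:Ivan, phone:Peggy, ball:Peggy, watch:Xander
The phone is held by Peggy.

Answer: Peggy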